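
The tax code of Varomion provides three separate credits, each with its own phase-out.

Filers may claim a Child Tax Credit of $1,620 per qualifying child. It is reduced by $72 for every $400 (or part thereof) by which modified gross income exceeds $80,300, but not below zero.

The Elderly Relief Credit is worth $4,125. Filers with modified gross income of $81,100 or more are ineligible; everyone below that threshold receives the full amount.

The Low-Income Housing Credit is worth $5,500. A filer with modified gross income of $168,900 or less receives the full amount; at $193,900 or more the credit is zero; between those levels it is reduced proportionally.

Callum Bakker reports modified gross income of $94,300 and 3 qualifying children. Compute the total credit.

$7,840

Child Tax Credit: base = 3 × $1,620 = $4,860. income exceeds $80,300 by $14,000, which is 35 full-or-partial $400 increments; reduction = 35 × $72 = $2,520, leaving $2,340.
Elderly Relief Credit: $94,300 meets or exceeds the $81,100 cutoff, so the credit is $0.
Low-Income Housing Credit: $94,300 is at or below the $168,900 threshold, so the full $5,500 applies.
Total: $2,340 + $0 + $5,500 = $7,840.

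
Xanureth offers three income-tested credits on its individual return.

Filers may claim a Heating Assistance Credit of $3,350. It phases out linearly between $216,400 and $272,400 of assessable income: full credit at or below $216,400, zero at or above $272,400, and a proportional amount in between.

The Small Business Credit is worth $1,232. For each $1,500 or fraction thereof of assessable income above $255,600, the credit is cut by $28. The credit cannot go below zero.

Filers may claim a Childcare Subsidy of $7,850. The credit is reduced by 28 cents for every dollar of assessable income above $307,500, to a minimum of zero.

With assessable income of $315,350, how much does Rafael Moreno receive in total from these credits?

$5,764

Heating Assistance Credit: $315,350 is at or above $272,400, so the credit is $0.
Small Business Credit: income exceeds $255,600 by $59,750, which is 40 full-or-partial $1,500 increments; reduction = 40 × $28 = $1,120, leaving $112.
Childcare Subsidy: 28% of the $7,850 excess over $307,500 is $2,198; credit = $7,850 − $2,198 = $5,652.
Total: $0 + $112 + $5,652 = $5,764.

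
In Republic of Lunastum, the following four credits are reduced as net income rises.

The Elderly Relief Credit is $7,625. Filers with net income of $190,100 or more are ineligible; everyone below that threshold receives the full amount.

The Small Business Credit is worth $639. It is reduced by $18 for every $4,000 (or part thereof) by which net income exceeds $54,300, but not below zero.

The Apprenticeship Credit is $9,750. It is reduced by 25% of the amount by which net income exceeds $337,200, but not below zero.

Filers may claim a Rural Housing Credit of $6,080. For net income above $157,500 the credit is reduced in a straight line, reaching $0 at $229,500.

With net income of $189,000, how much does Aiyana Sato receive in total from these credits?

$20,822

Elderly Relief Credit: $189,000 is below the $190,100 cutoff, so the full $7,625 applies.
Small Business Credit: income exceeds $54,300 by $134,700, which is 34 full-or-partial $4,000 increments; reduction = 34 × $18 = $612, leaving $27.
Apprenticeship Credit: $189,000 is at or below the $337,200 threshold, so the full $9,750 applies.
Rural Housing Credit: $189,000 is $31,500 into a $72,000 phase-out range, leaving 40,500/72,000 of the credit: $6,080 × 40,500/72,000 = $3,420.
Total: $7,625 + $27 + $9,750 + $3,420 = $20,822.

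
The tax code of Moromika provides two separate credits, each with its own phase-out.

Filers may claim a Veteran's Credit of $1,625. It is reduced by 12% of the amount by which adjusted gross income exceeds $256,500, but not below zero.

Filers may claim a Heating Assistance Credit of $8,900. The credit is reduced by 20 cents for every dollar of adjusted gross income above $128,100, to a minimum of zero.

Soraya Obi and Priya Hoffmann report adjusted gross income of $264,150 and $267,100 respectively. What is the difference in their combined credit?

$354

Soraya ($264,150): Veteran's Credit: 12% of the $7,650 excess over $256,500 is $918; credit = $1,625 − $918 = $707. Heating Assistance Credit: 20% of the $136,050 excess over $128,100 is $27,210 ≥ base, so the credit is $0. total $707 + $0 = $707
Priya ($267,100): Veteran's Credit: 12% of the $10,600 excess over $256,500 is $1,272; credit = $1,625 − $1,272 = $353. Heating Assistance Credit: 20% of the $139,000 excess over $128,100 is $27,800 ≥ base, so the credit is $0. total $353 + $0 = $353
Difference: |$707 − $353| = $354.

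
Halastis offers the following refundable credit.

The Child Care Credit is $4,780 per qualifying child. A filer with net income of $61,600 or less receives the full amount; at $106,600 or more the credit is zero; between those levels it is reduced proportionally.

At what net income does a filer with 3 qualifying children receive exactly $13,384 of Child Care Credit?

$64,600

Full credit = 3 × $4,780 = $14,340.
$13,384 is 13,384/14,340 of the full $14,340, so 956/14,340 of the $45,000 range has been used: income = $61,600 + $45,000 × 956/14,340 = $64,600.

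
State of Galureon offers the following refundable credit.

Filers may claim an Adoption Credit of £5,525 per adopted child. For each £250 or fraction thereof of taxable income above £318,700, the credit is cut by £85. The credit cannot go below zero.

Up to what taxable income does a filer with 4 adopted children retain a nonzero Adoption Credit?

Full credit = 4 × £5,525 = £22,100.
After 259 increments the reduction is 259 × £85 = £22,015, leaving £85; one more increment wipes it out. Increment 259 ends at excess 259 × £250 = £64,750, so the highest qualifying income is £318,700 + £64,750 = £383,450.

£383,450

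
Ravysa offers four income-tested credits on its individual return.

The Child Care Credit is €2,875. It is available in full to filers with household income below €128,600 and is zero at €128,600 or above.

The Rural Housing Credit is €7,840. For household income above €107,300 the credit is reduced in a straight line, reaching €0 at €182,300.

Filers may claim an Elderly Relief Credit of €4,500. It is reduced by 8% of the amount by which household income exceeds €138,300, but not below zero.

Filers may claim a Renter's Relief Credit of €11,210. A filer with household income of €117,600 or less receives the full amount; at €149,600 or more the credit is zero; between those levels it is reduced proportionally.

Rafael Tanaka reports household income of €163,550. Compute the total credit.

€4,440

Child Care Credit: €163,550 meets or exceeds the €128,600 cutoff, so the credit is €0.
Rural Housing Credit: €163,550 is €56,250 into a €75,000 phase-out range, leaving 18,750/75,000 of the credit: €7,840 × 18,750/75,000 = €1,960.
Elderly Relief Credit: 8% of the €25,250 excess over €138,300 is €2,020; credit = €4,500 − €2,020 = €2,480.
Renter's Relief Credit: €163,550 is at or above €149,600, so the credit is €0.
Total: €0 + €1,960 + €2,480 + €0 = €4,440.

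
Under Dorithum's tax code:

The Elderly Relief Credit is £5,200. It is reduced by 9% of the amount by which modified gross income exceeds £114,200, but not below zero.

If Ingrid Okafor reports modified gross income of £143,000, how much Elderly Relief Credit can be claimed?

Elderly Relief Credit: 9% of the £28,800 excess over £114,200 is £2,592; credit = £5,200 − £2,592 = £2,608.

£2,608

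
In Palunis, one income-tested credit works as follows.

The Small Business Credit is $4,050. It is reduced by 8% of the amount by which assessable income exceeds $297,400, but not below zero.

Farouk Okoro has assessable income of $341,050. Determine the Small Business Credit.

$558

Small Business Credit: 8% of the $43,650 excess over $297,400 is $3,492; credit = $4,050 − $3,492 = $558.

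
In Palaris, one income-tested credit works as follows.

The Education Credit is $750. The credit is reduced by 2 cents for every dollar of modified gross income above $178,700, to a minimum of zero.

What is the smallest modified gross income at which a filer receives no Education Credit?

$216,200

The credit falls by 2% of each dollar above $178,700, so it reaches zero when the excess is $750 / 2% = $37,500: income = $178,700 + $37,500 = $216,200.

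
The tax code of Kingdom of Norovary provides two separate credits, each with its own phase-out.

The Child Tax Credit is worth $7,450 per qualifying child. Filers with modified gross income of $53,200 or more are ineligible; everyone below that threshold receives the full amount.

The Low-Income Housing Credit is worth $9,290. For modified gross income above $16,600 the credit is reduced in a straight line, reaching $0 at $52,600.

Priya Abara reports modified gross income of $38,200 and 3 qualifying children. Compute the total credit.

Child Tax Credit: base = 3 × $7,450 = $22,350. $38,200 is below the $53,200 cutoff, so the full $22,350 applies.
Low-Income Housing Credit: $38,200 is $21,600 into a $36,000 phase-out range, leaving 14,400/36,000 of the credit: $9,290 × 14,400/36,000 = $3,716.
Total: $22,350 + $3,716 = $26,066.

$26,066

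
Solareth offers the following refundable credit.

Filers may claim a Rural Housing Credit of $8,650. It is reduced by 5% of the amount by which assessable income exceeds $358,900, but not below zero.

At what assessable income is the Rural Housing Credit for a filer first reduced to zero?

The credit falls by 5% of each dollar above $358,900, so it reaches zero when the excess is $8,650 / 5% = $173,000: income = $358,900 + $173,000 = $531,900.

$531,900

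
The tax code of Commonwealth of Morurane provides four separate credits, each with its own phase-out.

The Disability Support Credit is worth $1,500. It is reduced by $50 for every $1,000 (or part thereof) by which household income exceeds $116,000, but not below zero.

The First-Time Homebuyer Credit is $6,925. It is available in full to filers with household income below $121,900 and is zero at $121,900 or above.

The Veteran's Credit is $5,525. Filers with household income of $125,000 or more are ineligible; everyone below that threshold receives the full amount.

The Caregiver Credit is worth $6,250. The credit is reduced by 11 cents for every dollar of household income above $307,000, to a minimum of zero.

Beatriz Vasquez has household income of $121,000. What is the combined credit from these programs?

$19,950

Disability Support Credit: income exceeds $116,000 by $5,000, which is 5 full-or-partial $1,000 increments; reduction = 5 × $50 = $250, leaving $1,250.
First-Time Homebuyer Credit: $121,000 is below the $121,900 cutoff, so the full $6,925 applies.
Veteran's Credit: $121,000 is below the $125,000 cutoff, so the full $5,525 applies.
Caregiver Credit: $121,000 is at or below the $307,000 threshold, so the full $6,250 applies.
Total: $1,250 + $6,925 + $5,525 + $6,250 = $19,950.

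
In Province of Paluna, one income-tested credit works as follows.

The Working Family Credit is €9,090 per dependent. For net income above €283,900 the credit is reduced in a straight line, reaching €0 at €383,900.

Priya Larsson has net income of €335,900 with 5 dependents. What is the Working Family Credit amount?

Working Family Credit: base = 5 × €9,090 = €45,450. €335,900 is €52,000 into a €100,000 phase-out range, leaving 48,000/100,000 of the credit: €45,450 × 48,000/100,000 = €21,816.

€21,816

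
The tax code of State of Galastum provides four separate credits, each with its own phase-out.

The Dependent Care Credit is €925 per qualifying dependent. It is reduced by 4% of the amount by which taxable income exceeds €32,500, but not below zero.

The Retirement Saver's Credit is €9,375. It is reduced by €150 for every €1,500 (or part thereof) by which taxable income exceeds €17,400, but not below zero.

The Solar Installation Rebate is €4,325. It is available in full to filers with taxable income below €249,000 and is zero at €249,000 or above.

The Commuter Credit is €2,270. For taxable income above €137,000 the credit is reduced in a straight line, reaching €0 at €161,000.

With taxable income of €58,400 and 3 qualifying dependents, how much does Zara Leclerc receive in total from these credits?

Dependent Care Credit: base = 3 × €925 = €2,775. 4% of the €25,900 excess over €32,500 is €1,036; credit = €2,775 − €1,036 = €1,739.
Retirement Saver's Credit: income exceeds €17,400 by €41,000, which is 28 full-or-partial €1,500 increments; reduction = 28 × €150 = €4,200, leaving €5,175.
Solar Installation Rebate: €58,400 is below the €249,000 cutoff, so the full €4,325 applies.
Commuter Credit: €58,400 is at or below the €137,000 threshold, so the full €2,270 applies.
Total: €1,739 + €5,175 + €4,325 + €2,270 = €13,509.

€13,509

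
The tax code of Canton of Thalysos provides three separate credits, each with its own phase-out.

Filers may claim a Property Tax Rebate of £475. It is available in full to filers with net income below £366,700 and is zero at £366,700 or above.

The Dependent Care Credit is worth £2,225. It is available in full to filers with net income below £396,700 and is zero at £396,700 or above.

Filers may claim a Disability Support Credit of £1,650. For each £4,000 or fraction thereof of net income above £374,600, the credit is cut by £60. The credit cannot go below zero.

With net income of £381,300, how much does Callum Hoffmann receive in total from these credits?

£3,755

Property Tax Rebate: £381,300 meets or exceeds the £366,700 cutoff, so the credit is £0.
Dependent Care Credit: £381,300 is below the £396,700 cutoff, so the full £2,225 applies.
Disability Support Credit: income exceeds £374,600 by £6,700, which is 2 full-or-partial £4,000 increments; reduction = 2 × £60 = £120, leaving £1,530.
Total: £0 + £2,225 + £1,530 = £3,755.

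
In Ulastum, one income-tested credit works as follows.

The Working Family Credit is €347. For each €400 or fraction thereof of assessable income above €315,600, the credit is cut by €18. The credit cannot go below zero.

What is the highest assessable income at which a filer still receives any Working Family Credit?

After 19 increments the reduction is 19 × €18 = €342, leaving €5; one more increment wipes it out. Increment 19 ends at excess 19 × €400 = €7,600, so the highest qualifying income is €315,600 + €7,600 = €323,200.

€323,200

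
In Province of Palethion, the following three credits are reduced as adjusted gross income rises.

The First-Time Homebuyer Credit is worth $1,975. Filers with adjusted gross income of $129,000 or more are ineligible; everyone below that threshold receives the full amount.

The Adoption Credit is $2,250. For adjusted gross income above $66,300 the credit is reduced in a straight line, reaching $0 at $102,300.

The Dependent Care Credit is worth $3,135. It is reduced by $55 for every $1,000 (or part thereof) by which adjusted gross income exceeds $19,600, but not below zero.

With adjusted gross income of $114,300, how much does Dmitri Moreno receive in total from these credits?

$1,975

First-Time Homebuyer Credit: $114,300 is below the $129,000 cutoff, so the full $1,975 applies.
Adoption Credit: $114,300 is at or above $102,300, so the credit is $0.
Dependent Care Credit: income exceeds $19,600 by $94,700 → 95 increments × $55 = $5,225 ≥ base, so the credit is $0.
Total: $1,975 + $0 + $0 = $1,975.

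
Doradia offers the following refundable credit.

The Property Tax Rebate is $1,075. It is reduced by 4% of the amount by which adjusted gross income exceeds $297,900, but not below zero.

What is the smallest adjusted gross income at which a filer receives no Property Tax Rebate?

The credit falls by 4% of each dollar above $297,900, so it reaches zero when the excess is $1,075 / 4% = $26,875: income = $297,900 + $26,875 = $324,775.

$324,775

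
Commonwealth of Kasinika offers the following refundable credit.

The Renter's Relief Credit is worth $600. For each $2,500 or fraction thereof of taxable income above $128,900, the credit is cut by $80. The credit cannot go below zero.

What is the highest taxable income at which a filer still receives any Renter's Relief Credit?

After 7 increments the reduction is 7 × $80 = $560, leaving $40; one more increment wipes it out. Increment 7 ends at excess 7 × $2,500 = $17,500, so the highest qualifying income is $128,900 + $17,500 = $146,400.

$146,400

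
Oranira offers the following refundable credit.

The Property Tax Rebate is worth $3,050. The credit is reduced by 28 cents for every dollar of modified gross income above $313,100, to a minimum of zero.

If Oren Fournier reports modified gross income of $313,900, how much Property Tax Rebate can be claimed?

Property Tax Rebate: 28% of the $800 excess over $313,100 is $224; credit = $3,050 − $224 = $2,826.

$2,826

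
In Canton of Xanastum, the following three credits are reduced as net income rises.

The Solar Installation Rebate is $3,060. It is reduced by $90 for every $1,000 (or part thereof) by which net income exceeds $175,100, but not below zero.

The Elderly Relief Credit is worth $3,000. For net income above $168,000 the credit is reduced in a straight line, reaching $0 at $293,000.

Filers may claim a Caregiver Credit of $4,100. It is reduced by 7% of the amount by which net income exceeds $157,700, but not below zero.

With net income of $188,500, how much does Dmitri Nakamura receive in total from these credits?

$6,252

Solar Installation Rebate: income exceeds $175,100 by $13,400, which is 14 full-or-partial $1,000 increments; reduction = 14 × $90 = $1,260, leaving $1,800.
Elderly Relief Credit: $188,500 is $20,500 into a $125,000 phase-out range, leaving 104,500/125,000 of the credit: $3,000 × 104,500/125,000 = $2,508.
Caregiver Credit: 7% of the $30,800 excess over $157,700 is $2,156; credit = $4,100 − $2,156 = $1,944.
Total: $1,800 + $2,508 + $1,944 = $6,252.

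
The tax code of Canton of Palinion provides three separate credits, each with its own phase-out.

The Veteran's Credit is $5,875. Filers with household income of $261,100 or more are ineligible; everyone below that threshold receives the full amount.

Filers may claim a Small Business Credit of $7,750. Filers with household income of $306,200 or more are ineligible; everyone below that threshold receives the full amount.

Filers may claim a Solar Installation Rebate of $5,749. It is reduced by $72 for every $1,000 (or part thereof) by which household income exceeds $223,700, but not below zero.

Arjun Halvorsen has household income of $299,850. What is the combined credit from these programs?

$7,955

Veteran's Credit: $299,850 meets or exceeds the $261,100 cutoff, so the credit is $0.
Small Business Credit: $299,850 is below the $306,200 cutoff, so the full $7,750 applies.
Solar Installation Rebate: income exceeds $223,700 by $76,150, which is 77 full-or-partial $1,000 increments; reduction = 77 × $72 = $5,544, leaving $205.
Total: $0 + $7,750 + $205 = $7,955.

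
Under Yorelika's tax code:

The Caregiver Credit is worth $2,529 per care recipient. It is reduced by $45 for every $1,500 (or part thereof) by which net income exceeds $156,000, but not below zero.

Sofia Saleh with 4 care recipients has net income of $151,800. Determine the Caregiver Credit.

Caregiver Credit: base = 4 × $2,529 = $10,116. $151,800 is at or below the $156,000 threshold, so the full $10,116 applies.

$10,116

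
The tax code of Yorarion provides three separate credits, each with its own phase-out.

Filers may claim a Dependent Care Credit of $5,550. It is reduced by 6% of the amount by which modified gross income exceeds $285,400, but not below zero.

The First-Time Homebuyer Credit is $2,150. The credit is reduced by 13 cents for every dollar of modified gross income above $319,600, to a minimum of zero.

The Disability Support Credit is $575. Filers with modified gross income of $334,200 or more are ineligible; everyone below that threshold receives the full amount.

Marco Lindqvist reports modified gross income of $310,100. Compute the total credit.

Dependent Care Credit: 6% of the $24,700 excess over $285,400 is $1,482; credit = $5,550 − $1,482 = $4,068.
First-Time Homebuyer Credit: $310,100 is at or below the $319,600 threshold, so the full $2,150 applies.
Disability Support Credit: $310,100 is below the $334,200 cutoff, so the full $575 applies.
Total: $4,068 + $2,150 + $575 = $6,793.

$6,793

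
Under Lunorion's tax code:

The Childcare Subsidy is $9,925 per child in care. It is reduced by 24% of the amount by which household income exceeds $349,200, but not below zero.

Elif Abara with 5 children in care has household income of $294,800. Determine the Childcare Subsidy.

Childcare Subsidy: base = 5 × $9,925 = $49,625. $294,800 is at or below the $349,200 threshold, so the full $49,625 applies.

$49,625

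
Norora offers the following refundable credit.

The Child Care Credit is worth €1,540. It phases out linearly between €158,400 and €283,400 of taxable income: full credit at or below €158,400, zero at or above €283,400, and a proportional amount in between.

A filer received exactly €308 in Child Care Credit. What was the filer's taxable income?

€258,400

€308 is 308/1,540 of the full €1,540, so 1,232/1,540 of the €125,000 range has been used: income = €158,400 + €125,000 × 1,232/1,540 = €258,400.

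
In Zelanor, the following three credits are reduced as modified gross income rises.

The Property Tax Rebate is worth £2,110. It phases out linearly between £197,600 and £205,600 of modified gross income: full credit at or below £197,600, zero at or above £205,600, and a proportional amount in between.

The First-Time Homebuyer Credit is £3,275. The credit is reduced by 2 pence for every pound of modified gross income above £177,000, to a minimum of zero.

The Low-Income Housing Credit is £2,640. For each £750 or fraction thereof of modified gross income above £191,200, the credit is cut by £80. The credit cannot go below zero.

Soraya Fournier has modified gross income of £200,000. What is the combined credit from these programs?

£5,972

Property Tax Rebate: £200,000 is £2,400 into a £8,000 phase-out range, leaving 5,600/8,000 of the credit: £2,110 × 5,600/8,000 = £1,477.
First-Time Homebuyer Credit: 2% of the £23,000 excess over £177,000 is £460; credit = £3,275 − £460 = £2,815.
Low-Income Housing Credit: income exceeds £191,200 by £8,800, which is 12 full-or-partial £750 increments; reduction = 12 × £80 = £960, leaving £1,680.
Total: £1,477 + £2,815 + £1,680 = £5,972.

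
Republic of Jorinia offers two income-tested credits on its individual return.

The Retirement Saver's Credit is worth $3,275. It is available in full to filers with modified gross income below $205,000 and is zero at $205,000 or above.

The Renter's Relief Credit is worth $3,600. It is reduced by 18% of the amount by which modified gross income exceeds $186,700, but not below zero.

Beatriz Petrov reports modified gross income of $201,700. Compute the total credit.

Retirement Saver's Credit: $201,700 is below the $205,000 cutoff, so the full $3,275 applies.
Renter's Relief Credit: 18% of the $15,000 excess over $186,700 is $2,700; credit = $3,600 − $2,700 = $900.
Total: $3,275 + $900 = $4,175.

$4,175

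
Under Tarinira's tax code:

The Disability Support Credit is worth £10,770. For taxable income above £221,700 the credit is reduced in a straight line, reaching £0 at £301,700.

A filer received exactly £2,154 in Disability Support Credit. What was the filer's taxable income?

£2,154 is 2,154/10,770 of the full £10,770, so 8,616/10,770 of the £80,000 range has been used: income = £221,700 + £80,000 × 8,616/10,770 = £285,700.

£285,700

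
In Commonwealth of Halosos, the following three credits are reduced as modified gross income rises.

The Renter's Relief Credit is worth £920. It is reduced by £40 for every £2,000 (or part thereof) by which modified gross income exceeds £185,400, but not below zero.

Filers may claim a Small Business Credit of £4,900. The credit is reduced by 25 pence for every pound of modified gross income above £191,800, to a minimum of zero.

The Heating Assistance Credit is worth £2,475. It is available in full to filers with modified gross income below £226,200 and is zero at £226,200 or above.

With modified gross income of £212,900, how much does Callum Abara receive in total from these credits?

Renter's Relief Credit: income exceeds £185,400 by £27,500, which is 14 full-or-partial £2,000 increments; reduction = 14 × £40 = £560, leaving £360.
Small Business Credit: 25% of the £21,100 excess over £191,800 is £5,275 ≥ base, so the credit is £0.
Heating Assistance Credit: £212,900 is below the £226,200 cutoff, so the full £2,475 applies.
Total: £360 + £0 + £2,475 = £2,835.

£2,835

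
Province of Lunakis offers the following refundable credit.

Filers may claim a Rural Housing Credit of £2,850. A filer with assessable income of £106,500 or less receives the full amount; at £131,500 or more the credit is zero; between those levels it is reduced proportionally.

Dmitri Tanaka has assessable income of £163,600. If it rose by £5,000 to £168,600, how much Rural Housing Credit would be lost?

At £163,600 — £163,600 is at or above £131,500, so the credit is £0.
At £168,600 — £168,600 is at or above £131,500, so the credit is £0.
Lost: £0 − £0 = £0.

£0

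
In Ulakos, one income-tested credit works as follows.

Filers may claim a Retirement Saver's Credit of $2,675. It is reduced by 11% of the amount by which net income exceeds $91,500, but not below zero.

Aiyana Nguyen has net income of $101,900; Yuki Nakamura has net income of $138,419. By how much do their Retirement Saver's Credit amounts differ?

Aiyana ($101,900): Retirement Saver's Credit: 11% of the $10,400 excess over $91,500 is $1,144; credit = $2,675 − $1,144 = $1,531.
Yuki ($138,419): Retirement Saver's Credit: 11% of the $46,919 excess over $91,500 is $5,161.09 ≥ base, so the credit is $0.
Difference: |$1,531 − $0| = $1,531.

$1,531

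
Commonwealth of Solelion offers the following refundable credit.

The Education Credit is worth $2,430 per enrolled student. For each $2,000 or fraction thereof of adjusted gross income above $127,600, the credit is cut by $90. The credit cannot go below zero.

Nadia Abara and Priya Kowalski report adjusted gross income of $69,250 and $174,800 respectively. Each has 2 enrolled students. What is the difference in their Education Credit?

$2,160

Nadia ($69,250): Education Credit: base = 2 × $2,430 = $4,860. $69,250 is at or below the $127,600 threshold, so the full $4,860 applies.
Priya ($174,800): Education Credit: base = 2 × $2,430 = $4,860. income exceeds $127,600 by $47,200, which is 24 full-or-partial $2,000 increments; reduction = 24 × $90 = $2,160, leaving $2,700.
Difference: |$4,860 − $2,700| = $2,160.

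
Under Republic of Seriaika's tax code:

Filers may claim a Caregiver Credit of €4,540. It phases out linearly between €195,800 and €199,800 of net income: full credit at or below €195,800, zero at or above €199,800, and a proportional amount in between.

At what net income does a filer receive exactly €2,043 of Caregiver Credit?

€198,000

€2,043 is 2,043/4,540 of the full €4,540, so 2,497/4,540 of the €4,000 range has been used: income = €195,800 + €4,000 × 2,497/4,540 = €198,000.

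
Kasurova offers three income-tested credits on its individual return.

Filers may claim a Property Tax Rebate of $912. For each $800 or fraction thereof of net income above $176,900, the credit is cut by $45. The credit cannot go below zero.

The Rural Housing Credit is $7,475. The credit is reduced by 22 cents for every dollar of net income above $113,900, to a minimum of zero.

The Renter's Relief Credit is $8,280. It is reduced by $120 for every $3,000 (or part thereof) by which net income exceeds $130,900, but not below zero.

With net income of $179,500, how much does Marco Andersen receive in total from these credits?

Property Tax Rebate: income exceeds $176,900 by $2,600, which is 4 full-or-partial $800 increments; reduction = 4 × $45 = $180, leaving $732.
Rural Housing Credit: 22% of the $65,600 excess over $113,900 is $14,432 ≥ base, so the credit is $0.
Renter's Relief Credit: income exceeds $130,900 by $48,600, which is 17 full-or-partial $3,000 increments; reduction = 17 × $120 = $2,040, leaving $6,240.
Total: $732 + $0 + $6,240 = $6,972.

$6,972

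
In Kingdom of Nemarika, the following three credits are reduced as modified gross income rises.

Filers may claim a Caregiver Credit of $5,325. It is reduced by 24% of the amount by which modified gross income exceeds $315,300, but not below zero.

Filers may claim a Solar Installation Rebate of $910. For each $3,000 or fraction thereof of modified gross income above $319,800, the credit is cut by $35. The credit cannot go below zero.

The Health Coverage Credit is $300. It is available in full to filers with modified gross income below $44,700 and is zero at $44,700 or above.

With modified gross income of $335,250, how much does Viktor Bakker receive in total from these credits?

Caregiver Credit: 24% of the $19,950 excess over $315,300 is $4,788; credit = $5,325 − $4,788 = $537.
Solar Installation Rebate: income exceeds $319,800 by $15,450, which is 6 full-or-partial $3,000 increments; reduction = 6 × $35 = $210, leaving $700.
Health Coverage Credit: $335,250 meets or exceeds the $44,700 cutoff, so the credit is $0.
Total: $537 + $700 + $0 = $1,237.

$1,237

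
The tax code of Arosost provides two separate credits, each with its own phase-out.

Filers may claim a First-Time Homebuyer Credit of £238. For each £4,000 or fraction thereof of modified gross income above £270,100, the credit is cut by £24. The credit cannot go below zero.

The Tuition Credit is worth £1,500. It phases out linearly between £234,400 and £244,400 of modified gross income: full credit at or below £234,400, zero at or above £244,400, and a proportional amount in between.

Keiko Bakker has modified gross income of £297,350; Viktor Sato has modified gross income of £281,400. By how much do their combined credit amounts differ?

Keiko (£297,350): First-Time Homebuyer Credit: income exceeds £270,100 by £27,250, which is 7 full-or-partial £4,000 increments; reduction = 7 × £24 = £168, leaving £70. Tuition Credit: £297,350 is at or above £244,400, so the credit is £0. total £70 + £0 = £70
Viktor (£281,400): First-Time Homebuyer Credit: income exceeds £270,100 by £11,300, which is 3 full-or-partial £4,000 increments; reduction = 3 × £24 = £72, leaving £166. Tuition Credit: £281,400 is at or above £244,400, so the credit is £0. total £166 + £0 = £166
Difference: |£70 − £166| = £96.

£96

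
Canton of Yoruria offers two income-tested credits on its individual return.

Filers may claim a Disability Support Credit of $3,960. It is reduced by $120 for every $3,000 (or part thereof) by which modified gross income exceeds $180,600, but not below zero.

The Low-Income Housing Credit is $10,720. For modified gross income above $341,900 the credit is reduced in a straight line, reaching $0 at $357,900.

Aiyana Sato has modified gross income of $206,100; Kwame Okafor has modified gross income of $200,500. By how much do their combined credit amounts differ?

$240

Aiyana ($206,100): Disability Support Credit: income exceeds $180,600 by $25,500, which is 9 full-or-partial $3,000 increments; reduction = 9 × $120 = $1,080, leaving $2,880. Low-Income Housing Credit: $206,100 is at or below the $341,900 threshold, so the full $10,720 applies. total $2,880 + $10,720 = $13,600
Kwame ($200,500): Disability Support Credit: income exceeds $180,600 by $19,900, which is 7 full-or-partial $3,000 increments; reduction = 7 × $120 = $840, leaving $3,120. Low-Income Housing Credit: $200,500 is at or below the $341,900 threshold, so the full $10,720 applies. total $3,120 + $10,720 = $13,840
Difference: |$13,600 − $13,840| = $240.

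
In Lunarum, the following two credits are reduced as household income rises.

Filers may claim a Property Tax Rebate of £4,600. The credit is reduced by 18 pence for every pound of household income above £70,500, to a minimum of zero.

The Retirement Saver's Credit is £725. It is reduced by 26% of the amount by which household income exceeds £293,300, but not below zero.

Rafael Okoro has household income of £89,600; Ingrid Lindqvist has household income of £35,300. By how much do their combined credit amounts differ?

Rafael (£89,600): Property Tax Rebate: 18% of the £19,100 excess over £70,500 is £3,438; credit = £4,600 − £3,438 = £1,162. Retirement Saver's Credit: £89,600 is at or below the £293,300 threshold, so the full £725 applies. total £1,162 + £725 = £1,887
Ingrid (£35,300): Property Tax Rebate: £35,300 is at or below the £70,500 threshold, so the full £4,600 applies. Retirement Saver's Credit: £35,300 is at or below the £293,300 threshold, so the full £725 applies. total £4,600 + £725 = £5,325
Difference: |£1,887 − £5,325| = £3,438.

£3,438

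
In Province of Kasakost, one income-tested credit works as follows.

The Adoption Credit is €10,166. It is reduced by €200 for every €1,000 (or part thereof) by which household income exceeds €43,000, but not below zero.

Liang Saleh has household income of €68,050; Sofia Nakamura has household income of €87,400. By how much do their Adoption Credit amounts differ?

€3,800

Liang (€68,050): Adoption Credit: income exceeds €43,000 by €25,050, which is 26 full-or-partial €1,000 increments; reduction = 26 × €200 = €5,200, leaving €4,966.
Sofia (€87,400): Adoption Credit: income exceeds €43,000 by €44,400, which is 45 full-or-partial €1,000 increments; reduction = 45 × €200 = €9,000, leaving €1,166.
Difference: |€4,966 − €1,166| = €3,800.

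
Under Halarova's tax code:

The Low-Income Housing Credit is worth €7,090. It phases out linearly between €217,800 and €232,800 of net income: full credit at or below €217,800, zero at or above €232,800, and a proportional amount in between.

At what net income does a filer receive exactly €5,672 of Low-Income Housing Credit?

€220,800

€5,672 is 5,672/7,090 of the full €7,090, so 1,418/7,090 of the €15,000 range has been used: income = €217,800 + €15,000 × 1,418/7,090 = €220,800.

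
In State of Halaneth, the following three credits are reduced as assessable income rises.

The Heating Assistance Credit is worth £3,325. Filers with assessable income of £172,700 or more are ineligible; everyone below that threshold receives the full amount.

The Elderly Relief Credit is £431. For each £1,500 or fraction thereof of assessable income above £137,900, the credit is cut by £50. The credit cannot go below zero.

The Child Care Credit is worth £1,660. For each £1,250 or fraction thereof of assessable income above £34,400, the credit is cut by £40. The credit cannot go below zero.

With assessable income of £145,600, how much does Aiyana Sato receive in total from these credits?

£3,456

Heating Assistance Credit: £145,600 is below the £172,700 cutoff, so the full £3,325 applies.
Elderly Relief Credit: income exceeds £137,900 by £7,700, which is 6 full-or-partial £1,500 increments; reduction = 6 × £50 = £300, leaving £131.
Child Care Credit: income exceeds £34,400 by £111,200 → 89 increments × £40 = £3,560 ≥ base, so the credit is £0.
Total: £3,325 + £131 + £0 = £3,456.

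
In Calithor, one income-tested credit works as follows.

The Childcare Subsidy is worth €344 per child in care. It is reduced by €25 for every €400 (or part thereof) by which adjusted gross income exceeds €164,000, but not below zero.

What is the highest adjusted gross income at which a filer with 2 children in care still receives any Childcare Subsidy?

Full credit = 2 × €344 = €688.
After 27 increments the reduction is 27 × €25 = €675, leaving €13; one more increment wipes it out. Increment 27 ends at excess 27 × €400 = €10,800, so the highest qualifying income is €164,000 + €10,800 = €174,800.

€174,800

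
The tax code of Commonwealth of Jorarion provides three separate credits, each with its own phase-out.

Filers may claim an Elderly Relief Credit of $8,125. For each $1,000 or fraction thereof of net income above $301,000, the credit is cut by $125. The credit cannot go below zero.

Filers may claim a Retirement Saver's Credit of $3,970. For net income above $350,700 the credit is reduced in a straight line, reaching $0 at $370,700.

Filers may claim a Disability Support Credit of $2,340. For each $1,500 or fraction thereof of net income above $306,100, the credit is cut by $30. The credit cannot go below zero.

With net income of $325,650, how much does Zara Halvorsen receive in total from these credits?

Elderly Relief Credit: income exceeds $301,000 by $24,650, which is 25 full-or-partial $1,000 increments; reduction = 25 × $125 = $3,125, leaving $5,000.
Retirement Saver's Credit: $325,650 is at or below the $350,700 threshold, so the full $3,970 applies.
Disability Support Credit: income exceeds $306,100 by $19,550, which is 14 full-or-partial $1,500 increments; reduction = 14 × $30 = $420, leaving $1,920.
Total: $5,000 + $3,970 + $1,920 = $10,890.

$10,890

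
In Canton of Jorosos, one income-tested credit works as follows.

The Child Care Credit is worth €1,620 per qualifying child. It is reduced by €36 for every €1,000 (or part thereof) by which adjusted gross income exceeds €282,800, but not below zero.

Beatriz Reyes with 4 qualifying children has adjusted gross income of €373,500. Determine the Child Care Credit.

Child Care Credit: base = 4 × €1,620 = €6,480. income exceeds €282,800 by €90,700, which is 91 full-or-partial €1,000 increments; reduction = 91 × €36 = €3,276, leaving €3,204.

€3,204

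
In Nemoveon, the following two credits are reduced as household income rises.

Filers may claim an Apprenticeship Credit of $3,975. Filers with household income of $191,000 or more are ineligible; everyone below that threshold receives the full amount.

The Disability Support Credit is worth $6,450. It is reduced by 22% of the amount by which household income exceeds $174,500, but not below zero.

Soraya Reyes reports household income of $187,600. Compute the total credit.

$7,543

Apprenticeship Credit: $187,600 is below the $191,000 cutoff, so the full $3,975 applies.
Disability Support Credit: 22% of the $13,100 excess over $174,500 is $2,882; credit = $6,450 − $2,882 = $3,568.
Total: $3,975 + $3,568 = $7,543.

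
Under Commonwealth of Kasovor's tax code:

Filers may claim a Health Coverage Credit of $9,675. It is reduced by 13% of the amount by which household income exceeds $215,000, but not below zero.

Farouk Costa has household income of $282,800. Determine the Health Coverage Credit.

Health Coverage Credit: 13% of the $67,800 excess over $215,000 is $8,814; credit = $9,675 − $8,814 = $861.

$861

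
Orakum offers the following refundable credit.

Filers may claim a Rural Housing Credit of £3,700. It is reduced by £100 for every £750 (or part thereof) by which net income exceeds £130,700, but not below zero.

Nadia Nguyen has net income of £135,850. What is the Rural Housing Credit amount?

Rural Housing Credit: income exceeds £130,700 by £5,150, which is 7 full-or-partial £750 increments; reduction = 7 × £100 = £700, leaving £3,000.

£3,000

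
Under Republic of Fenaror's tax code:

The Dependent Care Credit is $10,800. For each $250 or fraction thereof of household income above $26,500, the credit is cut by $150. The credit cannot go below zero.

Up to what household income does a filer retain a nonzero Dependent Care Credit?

$44,250

After 71 increments the reduction is 71 × $150 = $10,650, leaving $150; one more increment wipes it out. Increment 71 ends at excess 71 × $250 = $17,750, so the highest qualifying income is $26,500 + $17,750 = $44,250.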